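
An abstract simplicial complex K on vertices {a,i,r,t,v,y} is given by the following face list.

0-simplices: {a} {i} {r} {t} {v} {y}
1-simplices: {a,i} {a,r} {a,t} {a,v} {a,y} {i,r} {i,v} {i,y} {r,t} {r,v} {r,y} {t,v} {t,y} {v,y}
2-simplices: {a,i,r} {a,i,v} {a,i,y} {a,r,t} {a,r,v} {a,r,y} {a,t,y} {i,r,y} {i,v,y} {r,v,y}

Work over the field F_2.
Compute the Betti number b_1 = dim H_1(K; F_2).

b_1=1

n_0=6 n_1=14 n_2=10  [Z2]
∂1: piv[ai,ar,at,av,ay] rk=5  ker:ir,iv,iy,rt,rv,ry,tv,ty,vy
∂2: piv[air,aiv,aiy,art,arv,ary,aty,ivy] rk=8  ker:iry,rvy
b_1=(14−5)−8=1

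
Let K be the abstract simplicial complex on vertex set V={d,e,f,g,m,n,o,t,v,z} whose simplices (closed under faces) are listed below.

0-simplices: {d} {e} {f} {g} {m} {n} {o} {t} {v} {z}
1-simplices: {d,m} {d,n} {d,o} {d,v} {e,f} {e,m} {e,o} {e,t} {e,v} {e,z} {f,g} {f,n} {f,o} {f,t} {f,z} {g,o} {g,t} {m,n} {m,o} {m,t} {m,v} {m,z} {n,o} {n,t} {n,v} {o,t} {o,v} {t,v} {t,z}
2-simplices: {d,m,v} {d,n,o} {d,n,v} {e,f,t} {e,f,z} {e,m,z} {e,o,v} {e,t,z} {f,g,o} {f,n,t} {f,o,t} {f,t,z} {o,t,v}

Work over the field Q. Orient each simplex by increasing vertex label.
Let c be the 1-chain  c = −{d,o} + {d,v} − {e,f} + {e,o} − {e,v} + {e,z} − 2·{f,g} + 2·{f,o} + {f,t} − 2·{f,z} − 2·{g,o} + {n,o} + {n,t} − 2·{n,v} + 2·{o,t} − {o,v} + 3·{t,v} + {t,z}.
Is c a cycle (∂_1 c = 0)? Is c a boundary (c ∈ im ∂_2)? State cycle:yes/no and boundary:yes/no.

n_0=10 n_1=29 n_2=13  [Q]
∂1: piv[dm,dn,do,dv,ef,em,et,ez,fg] rk=9  ker:eo,ev,fn,fo,ft,fz,go,gt,mn,mo,mt,mv,mz,no,nt,nv,ot,ov,tv,tz
∂2: piv[dmv,dno,dnv,eft,efz,emz,eov,etz,fgo,fnt,fot,otv] rk=12  ker:ftz
∂1c = 0
c vs im∂2: residual ≠ 0 ⇒ not boundary

cycle:yes boundary:no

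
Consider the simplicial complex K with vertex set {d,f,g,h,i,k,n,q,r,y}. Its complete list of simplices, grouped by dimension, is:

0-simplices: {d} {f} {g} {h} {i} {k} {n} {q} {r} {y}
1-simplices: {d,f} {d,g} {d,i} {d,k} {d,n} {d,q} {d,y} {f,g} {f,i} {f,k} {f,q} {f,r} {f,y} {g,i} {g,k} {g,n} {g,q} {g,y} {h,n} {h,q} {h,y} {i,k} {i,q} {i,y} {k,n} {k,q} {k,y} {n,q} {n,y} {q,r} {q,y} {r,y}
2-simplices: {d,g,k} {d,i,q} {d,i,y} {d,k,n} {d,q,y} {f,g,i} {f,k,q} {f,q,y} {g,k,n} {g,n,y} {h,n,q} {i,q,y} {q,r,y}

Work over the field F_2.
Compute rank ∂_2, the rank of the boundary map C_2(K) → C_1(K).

n_0=10 n_1=32 n_2=13  [Z2]
∂1: piv[df,dg,di,dk,dn,dq,dy,fr,hn] rk=9  ker:fg,fi,fk,fq,fy,gi,gk,gn,gq,gy,hq,hy,ik,iq,iy,kn,kq,ky,nq,ny,qr,qy,ry
∂2: piv[dgk,diq,diy,dkn,dqy,fgi,fkq,fqy,gkn,gny,hnq,qry] rk=12  ker:iqy
rk∂_2=12

rank∂_2=12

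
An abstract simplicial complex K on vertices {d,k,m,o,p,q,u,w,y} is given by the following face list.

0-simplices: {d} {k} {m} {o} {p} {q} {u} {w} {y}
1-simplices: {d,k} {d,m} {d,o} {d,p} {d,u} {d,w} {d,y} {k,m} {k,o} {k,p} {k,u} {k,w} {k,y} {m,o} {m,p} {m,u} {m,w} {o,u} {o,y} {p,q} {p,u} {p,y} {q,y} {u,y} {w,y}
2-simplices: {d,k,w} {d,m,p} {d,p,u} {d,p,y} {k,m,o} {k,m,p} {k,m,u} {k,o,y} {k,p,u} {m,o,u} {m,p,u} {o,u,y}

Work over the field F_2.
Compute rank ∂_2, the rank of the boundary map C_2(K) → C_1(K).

rank∂_2=11

n_0=9 n_1=25 n_2=12  [Z2]
∂1: piv[dk,dm,do,dp,du,dw,dy,pq] rk=8  ker:km,ko,kp,ku,kw,ky,mo,mp,mu,mw,ou,oy,pu,py,qy,uy,wy
∂2: piv[dkw,dmp,dpu,dpy,kmo,kmp,kmu,koy,kpu,mou,ouy] rk=11  ker:mpu
rk∂_2=11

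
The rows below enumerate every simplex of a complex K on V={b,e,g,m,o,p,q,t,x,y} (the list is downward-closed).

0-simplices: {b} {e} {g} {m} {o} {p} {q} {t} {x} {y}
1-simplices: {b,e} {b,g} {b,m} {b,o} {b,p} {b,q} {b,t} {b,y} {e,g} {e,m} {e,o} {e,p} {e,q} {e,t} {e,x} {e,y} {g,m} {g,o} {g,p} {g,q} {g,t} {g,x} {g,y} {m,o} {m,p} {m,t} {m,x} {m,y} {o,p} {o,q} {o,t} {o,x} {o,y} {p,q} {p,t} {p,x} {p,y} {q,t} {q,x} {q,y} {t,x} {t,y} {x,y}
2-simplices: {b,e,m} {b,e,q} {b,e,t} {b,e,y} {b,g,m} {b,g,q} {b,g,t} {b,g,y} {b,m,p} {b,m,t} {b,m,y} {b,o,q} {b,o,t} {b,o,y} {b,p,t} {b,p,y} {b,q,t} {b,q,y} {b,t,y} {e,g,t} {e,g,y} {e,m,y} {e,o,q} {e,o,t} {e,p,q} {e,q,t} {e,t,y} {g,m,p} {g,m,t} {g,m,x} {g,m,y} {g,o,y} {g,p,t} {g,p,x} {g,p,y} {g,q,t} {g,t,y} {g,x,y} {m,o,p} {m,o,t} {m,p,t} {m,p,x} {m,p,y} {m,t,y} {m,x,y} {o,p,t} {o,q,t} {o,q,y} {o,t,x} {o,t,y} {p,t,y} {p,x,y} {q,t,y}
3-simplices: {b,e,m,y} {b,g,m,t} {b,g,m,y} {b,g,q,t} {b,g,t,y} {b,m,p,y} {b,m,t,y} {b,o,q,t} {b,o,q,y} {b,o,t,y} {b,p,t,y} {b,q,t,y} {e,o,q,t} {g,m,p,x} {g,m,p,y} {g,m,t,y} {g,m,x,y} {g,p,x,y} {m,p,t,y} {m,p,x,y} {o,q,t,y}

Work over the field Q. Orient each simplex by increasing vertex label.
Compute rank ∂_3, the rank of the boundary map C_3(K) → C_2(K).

rank∂_3=18

n_0=10 n_1=43 n_2=53 n_3=21  [Q]
∂1: piv[be,bg,bm,bo,bp,bq,bt,by,ex] rk=9  ker:eg,em,eo,ep,eq,et,ey,gm,go,gp,gq,gt,gx,gy,mo,mp,mt,mx,my,op,oq,ot,ox,oy,pq,pt,px,py,qt,qx,qy,tx,ty,xy
∂2: piv[bem,beq,bet,bey,bgm,bgq,bgt,bgy,bmp,bmt,bmy,boq,bot,boy,bpt,bpy,bqt,bqy,bty,egt,eoq,epq,gmp,gmx,goy,gpx,gxy,mop,mot,otx] rk=30  ker:egy,emy,eot,eqt,ety,gmt,gmy,gpt,gpy,gqt,gty,mpt,mpx,mpy,mty,mxy,opt,oqt,oqy,oty,pty,pxy,qty
∂3: piv[bemy,bgmt,bgmy,bgqt,bgty,bmpy,bmty,boqt,boqy,boty,bpty,bqty,eoqt,gmpx,gmpy,gmxy,gpxy,mpty] rk=18  ker:gmty,mpxy,oqty
rk∂_3=18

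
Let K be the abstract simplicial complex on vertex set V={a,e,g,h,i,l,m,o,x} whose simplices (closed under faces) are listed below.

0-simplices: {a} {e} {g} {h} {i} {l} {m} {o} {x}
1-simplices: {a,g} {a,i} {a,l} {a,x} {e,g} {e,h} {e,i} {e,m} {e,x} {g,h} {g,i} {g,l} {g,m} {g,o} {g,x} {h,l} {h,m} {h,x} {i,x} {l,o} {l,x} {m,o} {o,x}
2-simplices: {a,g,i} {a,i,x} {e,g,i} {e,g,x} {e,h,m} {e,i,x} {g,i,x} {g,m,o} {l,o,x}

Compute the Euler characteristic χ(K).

n_0=9 n_1=23 n_2=9
χ=+9−23+9=-5

χ(K)=-5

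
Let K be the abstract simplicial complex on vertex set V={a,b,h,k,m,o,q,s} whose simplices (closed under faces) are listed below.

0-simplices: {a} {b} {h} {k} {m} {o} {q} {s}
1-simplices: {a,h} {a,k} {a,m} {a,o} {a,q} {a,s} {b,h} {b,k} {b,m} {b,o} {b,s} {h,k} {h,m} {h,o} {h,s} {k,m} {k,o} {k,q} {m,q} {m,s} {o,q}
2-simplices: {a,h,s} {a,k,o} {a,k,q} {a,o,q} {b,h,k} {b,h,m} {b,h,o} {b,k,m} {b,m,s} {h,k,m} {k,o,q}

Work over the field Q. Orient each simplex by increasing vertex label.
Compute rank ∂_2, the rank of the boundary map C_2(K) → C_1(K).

n_0=8 n_1=21 n_2=11  [Q]
∂1: piv[ah,ak,am,ao,aq,as,bh] rk=7  ker:bk,bm,bo,bs,hk,hm,ho,hs,km,ko,kq,mq,ms,oq
∂2: piv[ahs,ako,akq,aoq,bhk,bhm,bho,bkm,bms] rk=9  ker:hkm,koq
rk∂_2=9

rank∂_2=9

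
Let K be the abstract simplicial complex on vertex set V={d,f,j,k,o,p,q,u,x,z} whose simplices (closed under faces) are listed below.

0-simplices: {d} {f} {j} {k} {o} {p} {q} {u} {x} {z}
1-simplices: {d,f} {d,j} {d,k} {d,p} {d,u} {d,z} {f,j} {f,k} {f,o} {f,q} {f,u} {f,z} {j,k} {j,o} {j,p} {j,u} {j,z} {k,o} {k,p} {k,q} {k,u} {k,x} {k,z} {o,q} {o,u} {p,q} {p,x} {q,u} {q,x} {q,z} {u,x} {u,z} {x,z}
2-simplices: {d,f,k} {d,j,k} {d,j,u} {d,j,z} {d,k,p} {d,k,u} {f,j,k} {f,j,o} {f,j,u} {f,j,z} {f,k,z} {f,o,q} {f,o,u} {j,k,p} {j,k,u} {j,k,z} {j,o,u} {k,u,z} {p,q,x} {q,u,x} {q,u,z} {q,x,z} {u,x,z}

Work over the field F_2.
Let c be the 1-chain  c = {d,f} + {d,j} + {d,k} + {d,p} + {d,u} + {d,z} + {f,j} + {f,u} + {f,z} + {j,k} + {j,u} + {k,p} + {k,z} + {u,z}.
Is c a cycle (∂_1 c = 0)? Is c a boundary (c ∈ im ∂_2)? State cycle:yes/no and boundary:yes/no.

cycle:yes boundary:yes

n_0=10 n_1=33 n_2=23  [Z2]
∂1: piv[df,dj,dk,dp,du,dz,fo,fq,kx] rk=9  ker:fj,fk,fu,fz,jk,jo,jp,ju,jz,ko,kp,kq,ku,kz,oq,ou,pq,px,qu,qx,qz,ux,uz,xz
∂2: piv[dfk,djk,dju,djz,dkp,dku,fjk,fjo,fju,fjz,fkz,foq,fou,jkp,kuz,pqx,qux,quz,qxz] rk=19  ker:jku,jkz,jou,uxz
∂1c = 0
c vs im∂2: reduces to 0 ⇒ boundary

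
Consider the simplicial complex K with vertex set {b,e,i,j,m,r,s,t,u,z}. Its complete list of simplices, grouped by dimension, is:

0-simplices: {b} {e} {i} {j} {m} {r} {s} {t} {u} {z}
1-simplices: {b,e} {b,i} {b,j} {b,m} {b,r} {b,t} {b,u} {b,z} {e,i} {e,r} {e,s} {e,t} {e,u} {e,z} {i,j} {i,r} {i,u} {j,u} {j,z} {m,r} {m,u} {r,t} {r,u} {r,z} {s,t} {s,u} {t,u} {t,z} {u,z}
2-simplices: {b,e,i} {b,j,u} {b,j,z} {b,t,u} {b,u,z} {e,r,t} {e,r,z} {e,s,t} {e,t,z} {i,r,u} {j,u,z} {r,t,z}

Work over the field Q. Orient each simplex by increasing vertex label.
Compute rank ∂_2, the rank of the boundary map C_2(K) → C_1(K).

rank∂_2=10

n_0=10 n_1=29 n_2=12  [Q]
∂1: piv[be,bi,bj,bm,br,bt,bu,bz,es] rk=9  ker:ei,er,et,eu,ez,ij,ir,iu,ju,jz,mr,mu,rt,ru,rz,st,su,tu,tz,uz
∂2: piv[bei,bju,bjz,btu,buz,ert,erz,est,etz,iru] rk=10  ker:juz,rtz
rk∂_2=10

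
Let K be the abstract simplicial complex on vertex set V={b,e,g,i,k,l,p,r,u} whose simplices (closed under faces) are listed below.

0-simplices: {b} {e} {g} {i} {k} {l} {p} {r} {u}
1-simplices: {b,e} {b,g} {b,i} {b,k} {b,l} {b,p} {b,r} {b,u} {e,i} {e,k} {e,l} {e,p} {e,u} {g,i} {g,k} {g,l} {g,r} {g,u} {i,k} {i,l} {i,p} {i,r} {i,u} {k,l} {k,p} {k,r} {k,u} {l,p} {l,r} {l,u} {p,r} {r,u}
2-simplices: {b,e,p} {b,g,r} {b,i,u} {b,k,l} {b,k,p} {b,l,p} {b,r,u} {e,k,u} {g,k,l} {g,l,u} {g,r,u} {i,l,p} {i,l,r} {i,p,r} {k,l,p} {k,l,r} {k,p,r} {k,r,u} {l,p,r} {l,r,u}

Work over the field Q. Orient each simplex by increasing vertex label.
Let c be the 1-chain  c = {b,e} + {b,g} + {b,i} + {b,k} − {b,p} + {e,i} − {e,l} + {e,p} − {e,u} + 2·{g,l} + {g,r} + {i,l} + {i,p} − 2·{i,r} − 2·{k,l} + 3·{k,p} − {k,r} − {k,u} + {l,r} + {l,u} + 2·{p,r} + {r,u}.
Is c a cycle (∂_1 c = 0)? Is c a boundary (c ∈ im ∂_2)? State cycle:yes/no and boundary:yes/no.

n_0=9 n_1=32 n_2=20  [Q]
∂1: piv[be,bg,bi,bk,bl,bp,br,bu] rk=8  ker:ei,ek,el,ep,eu,gi,gk,gl,gr,gu,ik,il,ip,ir,iu,kl,kp,kr,ku,lp,lr,lu,pr,ru
∂2: piv[bep,bgr,biu,bkl,bkp,blp,bru,eku,gkl,glu,gru,ilp,ilr,ipr,klr,kru,lru] rk=17  ker:klp,kpr,lpr
∂1c = −3·{b} + {e} − 2·{g} + 2·{i} + 2·{k} − 2·{l} + 2·{p}

cycle:no boundary:no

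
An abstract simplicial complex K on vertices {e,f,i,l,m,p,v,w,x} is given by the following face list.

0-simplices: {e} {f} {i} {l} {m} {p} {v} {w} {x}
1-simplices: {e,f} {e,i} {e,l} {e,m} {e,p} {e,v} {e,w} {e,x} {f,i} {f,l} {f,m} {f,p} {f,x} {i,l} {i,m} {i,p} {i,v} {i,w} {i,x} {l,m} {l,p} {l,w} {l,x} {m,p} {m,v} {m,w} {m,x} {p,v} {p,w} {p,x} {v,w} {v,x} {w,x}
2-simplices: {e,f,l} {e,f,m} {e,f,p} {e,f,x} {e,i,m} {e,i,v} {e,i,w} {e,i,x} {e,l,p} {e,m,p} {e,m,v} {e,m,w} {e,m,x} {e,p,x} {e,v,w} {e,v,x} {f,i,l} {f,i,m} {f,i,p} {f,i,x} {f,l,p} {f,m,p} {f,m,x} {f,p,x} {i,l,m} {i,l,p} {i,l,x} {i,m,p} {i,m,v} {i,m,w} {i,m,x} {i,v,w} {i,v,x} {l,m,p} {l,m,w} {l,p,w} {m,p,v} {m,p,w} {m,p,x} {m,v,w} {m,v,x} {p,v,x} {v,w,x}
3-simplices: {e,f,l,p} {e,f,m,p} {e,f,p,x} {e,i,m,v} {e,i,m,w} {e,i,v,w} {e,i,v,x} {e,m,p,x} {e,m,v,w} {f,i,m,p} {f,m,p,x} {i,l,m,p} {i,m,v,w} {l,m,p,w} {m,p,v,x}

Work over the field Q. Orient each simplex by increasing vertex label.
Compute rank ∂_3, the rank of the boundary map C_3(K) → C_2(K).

rank∂_3=14

n_0=9 n_1=33 n_2=43 n_3=15  [Q]
∂1: piv[ef,ei,el,em,ep,ev,ew,ex] rk=8  ker:fi,fl,fm,fp,fx,il,im,ip,iv,iw,ix,lm,lp,lw,lx,mp,mv,mw,mx,pv,pw,px,vw,vx,wx
∂2: piv[efl,efm,efp,efx,eim,eiv,eiw,eix,elp,emp,emv,emw,emx,epx,evw,evx,fil,fim,fip,ilm,ilx,lmw,lpw,mpv,vwx] rk=25  ker:fix,flp,fmp,fmx,fpx,ilp,imp,imv,imw,imx,ivw,ivx,lmp,mpw,mpx,mvw,mvx,pvx
∂3: piv[eflp,efmp,efpx,eimv,eimw,eivw,eivx,empx,emvw,fimp,fmpx,ilmp,lmpw,mpvx] rk=14  ker:imvw
rk∂_3=14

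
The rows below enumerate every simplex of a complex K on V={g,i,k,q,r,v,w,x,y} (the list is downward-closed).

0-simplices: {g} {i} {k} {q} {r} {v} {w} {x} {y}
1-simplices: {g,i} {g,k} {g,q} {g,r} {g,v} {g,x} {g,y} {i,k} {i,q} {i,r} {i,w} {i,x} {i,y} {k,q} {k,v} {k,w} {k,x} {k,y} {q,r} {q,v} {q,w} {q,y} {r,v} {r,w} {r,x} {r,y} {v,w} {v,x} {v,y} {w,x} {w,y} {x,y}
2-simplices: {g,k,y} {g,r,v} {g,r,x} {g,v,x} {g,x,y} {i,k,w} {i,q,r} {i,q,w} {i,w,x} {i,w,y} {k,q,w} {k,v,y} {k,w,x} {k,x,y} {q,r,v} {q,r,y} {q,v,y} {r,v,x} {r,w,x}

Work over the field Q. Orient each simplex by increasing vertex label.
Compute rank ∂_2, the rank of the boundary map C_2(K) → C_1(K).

n_0=9 n_1=32 n_2=19  [Q]
∂1: piv[gi,gk,gq,gr,gv,gx,gy,iw] rk=8  ker:ik,iq,ir,ix,iy,kq,kv,kw,kx,ky,qr,qv,qw,qy,rv,rw,rx,ry,vw,vx,vy,wx,wy,xy
∂2: piv[gky,grv,grx,gvx,gxy,ikw,iqr,iqw,iwx,iwy,kqw,kvy,kwx,kxy,qrv,qry,qvy,rwx] rk=18  ker:rvx
rk∂_2=18

rank∂_2=18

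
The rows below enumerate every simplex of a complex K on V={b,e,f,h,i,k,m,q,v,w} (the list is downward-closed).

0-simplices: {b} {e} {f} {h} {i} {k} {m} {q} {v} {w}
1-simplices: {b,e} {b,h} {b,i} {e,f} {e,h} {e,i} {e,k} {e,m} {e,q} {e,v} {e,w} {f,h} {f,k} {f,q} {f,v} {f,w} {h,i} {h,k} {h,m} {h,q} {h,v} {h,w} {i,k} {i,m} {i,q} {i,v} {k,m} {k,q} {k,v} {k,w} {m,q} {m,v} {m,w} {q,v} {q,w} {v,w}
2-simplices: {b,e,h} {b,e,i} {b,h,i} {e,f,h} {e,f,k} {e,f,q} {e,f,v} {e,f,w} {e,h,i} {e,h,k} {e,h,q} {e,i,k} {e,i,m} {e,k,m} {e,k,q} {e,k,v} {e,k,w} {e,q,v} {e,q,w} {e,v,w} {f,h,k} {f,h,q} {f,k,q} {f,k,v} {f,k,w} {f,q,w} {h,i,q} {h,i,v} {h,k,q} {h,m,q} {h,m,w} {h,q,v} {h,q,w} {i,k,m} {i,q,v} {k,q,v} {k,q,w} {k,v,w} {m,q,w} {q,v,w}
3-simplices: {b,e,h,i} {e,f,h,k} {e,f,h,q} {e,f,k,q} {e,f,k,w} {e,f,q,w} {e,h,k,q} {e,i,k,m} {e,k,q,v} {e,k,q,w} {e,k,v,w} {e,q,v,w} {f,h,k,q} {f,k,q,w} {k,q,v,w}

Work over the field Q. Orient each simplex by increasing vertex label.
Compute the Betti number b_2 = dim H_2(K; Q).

n_0=10 n_1=36 n_2=40 n_3=15  [Q]
∂1: piv[be,bh,bi,ef,ek,em,eq,ev,ew] rk=9  ker:eh,ei,fh,fk,fq,fv,fw,hi,hk,hm,hq,hv,hw,ik,im,iq,iv,km,kq,kv,kw,mq,mv,mw,qv,qw,vw
∂2: piv[beh,bei,bhi,efh,efk,efq,efv,efw,ehk,ehq,eik,eim,ekm,ekq,ekv,ekw,eqv,eqw,evw,hiq,hiv,hmq,hmw,hqv,hqw] rk=25  ker:ehi,fhk,fhq,fkq,fkv,fkw,fqw,hkq,ikm,iqv,kqv,kqw,kvw,mqw,qvw
∂3: piv[behi,efhk,efhq,efkq,efkw,efqw,ehkq,eikm,ekqv,ekqw,ekvw,eqvw] rk=12  ker:fhkq,fkqw,kqvw
b_2=(40−25)−12=3

b_2=3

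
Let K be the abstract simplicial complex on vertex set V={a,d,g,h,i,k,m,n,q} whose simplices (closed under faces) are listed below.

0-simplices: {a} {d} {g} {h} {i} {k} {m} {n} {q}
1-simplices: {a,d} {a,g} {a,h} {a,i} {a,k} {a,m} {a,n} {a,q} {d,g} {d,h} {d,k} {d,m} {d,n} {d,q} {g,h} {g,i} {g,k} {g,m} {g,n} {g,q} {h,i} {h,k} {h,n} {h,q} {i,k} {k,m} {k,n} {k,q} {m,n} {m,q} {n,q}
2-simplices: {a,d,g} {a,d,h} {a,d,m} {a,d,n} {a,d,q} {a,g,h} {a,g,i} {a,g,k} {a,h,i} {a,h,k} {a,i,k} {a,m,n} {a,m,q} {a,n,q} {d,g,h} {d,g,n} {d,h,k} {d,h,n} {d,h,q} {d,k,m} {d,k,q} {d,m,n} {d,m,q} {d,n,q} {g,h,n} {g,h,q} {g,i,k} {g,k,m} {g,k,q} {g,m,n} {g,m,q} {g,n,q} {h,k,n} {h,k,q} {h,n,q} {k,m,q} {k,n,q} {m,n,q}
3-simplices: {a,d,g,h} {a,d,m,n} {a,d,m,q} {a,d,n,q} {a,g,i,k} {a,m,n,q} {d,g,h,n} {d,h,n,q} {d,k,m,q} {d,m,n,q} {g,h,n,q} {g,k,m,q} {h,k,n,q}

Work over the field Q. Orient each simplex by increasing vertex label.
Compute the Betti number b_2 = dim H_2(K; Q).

b_2=3

n_0=9 n_1=31 n_2=38 n_3=13  [Q]
∂1: piv[ad,ag,ah,ai,ak,am,an,aq] rk=8  ker:dg,dh,dk,dm,dn,dq,gh,gi,gk,gm,gn,gq,hi,hk,hn,hq,ik,km,kn,kq,mn,mq,nq
∂2: piv[adg,adh,adm,adn,adq,agh,agi,agk,ahi,ahk,aik,amn,amq,anq,dgn,dhk,dhn,dhq,dkm,dkq,ghq,gkm,hkn] rk=23  ker:dgh,dmn,dmq,dnq,ghn,gik,gkq,gmn,gmq,gnq,hkq,hnq,kmq,knq,mnq
∂3: piv[adgh,admn,admq,adnq,agik,amnq,dghn,dhnq,dkmq,ghnq,gkmq,hknq] rk=12  ker:dmnq
b_2=(38−23)−12=3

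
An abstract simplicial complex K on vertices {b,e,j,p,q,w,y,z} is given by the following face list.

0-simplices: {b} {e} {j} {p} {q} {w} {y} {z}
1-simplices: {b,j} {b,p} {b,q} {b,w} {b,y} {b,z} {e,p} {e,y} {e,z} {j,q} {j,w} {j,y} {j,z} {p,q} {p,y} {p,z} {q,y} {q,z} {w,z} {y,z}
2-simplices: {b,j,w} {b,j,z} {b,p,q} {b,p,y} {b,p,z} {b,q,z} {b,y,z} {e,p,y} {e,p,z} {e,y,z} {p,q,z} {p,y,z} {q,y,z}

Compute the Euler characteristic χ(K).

n_0=8 n_1=20 n_2=13
χ=+8−20+13=1

χ(K)=1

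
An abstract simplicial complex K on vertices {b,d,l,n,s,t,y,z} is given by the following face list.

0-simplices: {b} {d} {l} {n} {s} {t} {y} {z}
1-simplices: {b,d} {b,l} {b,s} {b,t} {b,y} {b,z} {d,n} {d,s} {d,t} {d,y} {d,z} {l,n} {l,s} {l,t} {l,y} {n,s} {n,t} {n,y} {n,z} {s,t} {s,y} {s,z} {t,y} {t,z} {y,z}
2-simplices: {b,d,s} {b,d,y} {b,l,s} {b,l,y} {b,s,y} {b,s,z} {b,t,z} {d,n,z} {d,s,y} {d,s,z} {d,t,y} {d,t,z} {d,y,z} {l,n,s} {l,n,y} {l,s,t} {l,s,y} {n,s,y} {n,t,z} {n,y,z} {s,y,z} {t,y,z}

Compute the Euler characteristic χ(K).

χ(K)=5

n_0=8 n_1=25 n_2=22
χ=+8−25+22=5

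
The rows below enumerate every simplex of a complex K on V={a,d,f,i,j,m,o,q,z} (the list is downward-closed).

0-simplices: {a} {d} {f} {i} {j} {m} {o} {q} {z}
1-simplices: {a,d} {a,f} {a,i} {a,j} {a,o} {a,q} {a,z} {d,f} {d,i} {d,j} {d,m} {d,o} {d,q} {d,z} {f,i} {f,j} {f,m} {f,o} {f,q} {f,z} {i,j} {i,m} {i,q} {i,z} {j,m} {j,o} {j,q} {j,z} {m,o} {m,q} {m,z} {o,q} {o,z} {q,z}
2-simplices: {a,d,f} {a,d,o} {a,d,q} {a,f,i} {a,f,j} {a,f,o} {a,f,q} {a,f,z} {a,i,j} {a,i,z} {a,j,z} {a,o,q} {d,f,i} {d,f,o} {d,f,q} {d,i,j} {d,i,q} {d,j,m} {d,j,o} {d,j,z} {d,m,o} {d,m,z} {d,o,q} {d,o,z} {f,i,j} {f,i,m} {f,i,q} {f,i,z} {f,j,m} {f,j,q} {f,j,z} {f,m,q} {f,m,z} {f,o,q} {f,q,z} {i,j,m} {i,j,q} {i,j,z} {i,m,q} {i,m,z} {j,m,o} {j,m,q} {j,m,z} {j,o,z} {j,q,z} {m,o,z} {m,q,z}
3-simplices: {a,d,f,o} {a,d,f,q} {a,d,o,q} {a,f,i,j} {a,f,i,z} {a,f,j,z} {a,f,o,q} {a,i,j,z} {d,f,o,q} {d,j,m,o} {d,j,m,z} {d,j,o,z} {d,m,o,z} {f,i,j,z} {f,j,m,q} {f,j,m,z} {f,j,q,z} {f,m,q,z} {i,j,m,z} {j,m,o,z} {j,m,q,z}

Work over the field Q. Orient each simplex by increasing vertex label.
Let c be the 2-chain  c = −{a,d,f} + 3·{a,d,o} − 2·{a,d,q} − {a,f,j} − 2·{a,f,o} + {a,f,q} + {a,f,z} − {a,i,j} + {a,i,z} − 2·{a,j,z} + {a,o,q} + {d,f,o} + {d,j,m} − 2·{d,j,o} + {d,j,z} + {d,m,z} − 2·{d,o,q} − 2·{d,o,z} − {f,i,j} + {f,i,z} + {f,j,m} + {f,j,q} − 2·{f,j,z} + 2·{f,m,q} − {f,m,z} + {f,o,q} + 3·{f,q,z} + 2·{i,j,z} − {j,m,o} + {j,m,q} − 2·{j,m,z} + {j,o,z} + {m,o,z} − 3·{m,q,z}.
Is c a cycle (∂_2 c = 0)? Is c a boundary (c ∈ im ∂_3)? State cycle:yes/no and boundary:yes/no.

cycle:yes boundary:yes

n_0=9 n_1=34 n_2=47 n_3=21  [Q]
∂1: piv[ad,af,ai,aj,ao,aq,az,dm] rk=8  ker:df,di,dj,do,dq,dz,fi,fj,fm,fo,fq,fz,ij,im,iq,iz,jm,jo,jq,jz,mo,mq,mz,oq,oz,qz
∂2: piv[adf,ado,adq,afi,afj,afo,afq,afz,aij,aiz,ajz,aoq,dfi,dij,diq,djm,djo,djz,dmo,dmz,doz,fim,fjm,fjq,fmq,fqz] rk=26  ker:dfo,dfq,doq,fij,fiq,fiz,fjz,fmz,foq,ijm,ijq,ijz,imq,imz,jmo,jmq,jmz,joz,jqz,moz,mqz
∂3: piv[adfo,adfq,adoq,afij,afiz,afjz,afoq,aijz,djmo,djmz,djoz,dmoz,fjmq,fjmz,fjqz,fmqz,ijmz] rk=17  ker:dfoq,fijz,jmoz,jmqz
∂2c = 0
c vs im∂3: reduces to 0 ⇒ boundary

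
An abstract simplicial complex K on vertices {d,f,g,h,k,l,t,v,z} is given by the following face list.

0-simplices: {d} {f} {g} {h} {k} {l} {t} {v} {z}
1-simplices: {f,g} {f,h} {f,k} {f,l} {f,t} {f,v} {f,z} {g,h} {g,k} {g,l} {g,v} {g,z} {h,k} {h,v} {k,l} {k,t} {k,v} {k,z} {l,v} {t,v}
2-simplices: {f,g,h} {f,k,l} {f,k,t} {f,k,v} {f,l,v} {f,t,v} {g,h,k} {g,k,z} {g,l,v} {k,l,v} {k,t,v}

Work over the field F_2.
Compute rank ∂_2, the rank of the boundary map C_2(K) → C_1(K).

rank∂_2=9

n_0=9 n_1=20 n_2=11  [Z2]
∂1: piv[fg,fh,fk,fl,ft,fv,fz] rk=7  ker:gh,gk,gl,gv,gz,hk,hv,kl,kt,kv,kz,lv,tv
∂2: piv[fgh,fkl,fkt,fkv,flv,ftv,ghk,gkz,glv] rk=9  ker:klv,ktv
rk∂_2=9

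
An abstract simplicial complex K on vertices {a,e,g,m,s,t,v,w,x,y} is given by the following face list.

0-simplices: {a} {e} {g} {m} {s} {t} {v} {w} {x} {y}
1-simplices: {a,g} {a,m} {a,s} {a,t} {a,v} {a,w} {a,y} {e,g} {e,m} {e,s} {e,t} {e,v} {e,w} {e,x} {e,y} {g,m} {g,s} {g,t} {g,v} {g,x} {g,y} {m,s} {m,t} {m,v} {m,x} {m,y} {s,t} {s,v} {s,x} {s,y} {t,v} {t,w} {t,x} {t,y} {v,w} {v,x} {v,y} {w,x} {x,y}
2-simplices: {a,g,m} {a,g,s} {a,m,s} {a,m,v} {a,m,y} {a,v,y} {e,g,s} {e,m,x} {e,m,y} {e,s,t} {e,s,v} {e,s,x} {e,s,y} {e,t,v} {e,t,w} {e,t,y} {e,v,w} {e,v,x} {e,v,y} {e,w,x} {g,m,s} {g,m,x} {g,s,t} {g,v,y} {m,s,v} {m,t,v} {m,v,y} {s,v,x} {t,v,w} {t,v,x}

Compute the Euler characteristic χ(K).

n_0=10 n_1=39 n_2=30
χ=+10−39+30=1

χ(K)=1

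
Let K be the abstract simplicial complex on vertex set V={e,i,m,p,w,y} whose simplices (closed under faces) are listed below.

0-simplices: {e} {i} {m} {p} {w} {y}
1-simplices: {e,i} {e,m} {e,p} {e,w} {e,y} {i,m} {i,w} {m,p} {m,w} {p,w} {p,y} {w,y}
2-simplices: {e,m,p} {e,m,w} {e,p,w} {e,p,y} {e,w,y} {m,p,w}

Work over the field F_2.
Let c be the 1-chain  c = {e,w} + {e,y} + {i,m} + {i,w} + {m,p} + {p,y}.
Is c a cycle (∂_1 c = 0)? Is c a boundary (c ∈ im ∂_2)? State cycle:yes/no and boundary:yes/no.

n_0=6 n_1=12 n_2=6  [Z2]
∂1: piv[ei,em,ep,ew,ey] rk=5  ker:im,iw,mp,mw,pw,py,wy
∂2: piv[emp,emw,epw,epy,ewy] rk=5  ker:mpw
∂1c = 0
c vs im∂2: residual ≠ 0 ⇒ not boundary

cycle:yes boundary:no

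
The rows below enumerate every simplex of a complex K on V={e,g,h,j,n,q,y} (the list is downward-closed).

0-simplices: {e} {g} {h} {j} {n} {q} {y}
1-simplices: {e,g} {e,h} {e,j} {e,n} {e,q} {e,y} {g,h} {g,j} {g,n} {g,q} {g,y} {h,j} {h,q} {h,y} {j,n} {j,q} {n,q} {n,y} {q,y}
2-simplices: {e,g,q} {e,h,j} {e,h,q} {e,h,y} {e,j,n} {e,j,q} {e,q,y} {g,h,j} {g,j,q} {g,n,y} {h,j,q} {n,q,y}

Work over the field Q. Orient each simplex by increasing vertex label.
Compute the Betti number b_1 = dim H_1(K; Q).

n_0=7 n_1=19 n_2=12  [Q]
∂1: piv[eg,eh,ej,en,eq,ey] rk=6  ker:gh,gj,gn,gq,gy,hj,hq,hy,jn,jq,nq,ny,qy
∂2: piv[egq,ehj,ehq,ehy,ejn,ejq,eqy,ghj,gjq,gny,nqy] rk=11  ker:hjq
b_1=(19−6)−11=2

b_1=2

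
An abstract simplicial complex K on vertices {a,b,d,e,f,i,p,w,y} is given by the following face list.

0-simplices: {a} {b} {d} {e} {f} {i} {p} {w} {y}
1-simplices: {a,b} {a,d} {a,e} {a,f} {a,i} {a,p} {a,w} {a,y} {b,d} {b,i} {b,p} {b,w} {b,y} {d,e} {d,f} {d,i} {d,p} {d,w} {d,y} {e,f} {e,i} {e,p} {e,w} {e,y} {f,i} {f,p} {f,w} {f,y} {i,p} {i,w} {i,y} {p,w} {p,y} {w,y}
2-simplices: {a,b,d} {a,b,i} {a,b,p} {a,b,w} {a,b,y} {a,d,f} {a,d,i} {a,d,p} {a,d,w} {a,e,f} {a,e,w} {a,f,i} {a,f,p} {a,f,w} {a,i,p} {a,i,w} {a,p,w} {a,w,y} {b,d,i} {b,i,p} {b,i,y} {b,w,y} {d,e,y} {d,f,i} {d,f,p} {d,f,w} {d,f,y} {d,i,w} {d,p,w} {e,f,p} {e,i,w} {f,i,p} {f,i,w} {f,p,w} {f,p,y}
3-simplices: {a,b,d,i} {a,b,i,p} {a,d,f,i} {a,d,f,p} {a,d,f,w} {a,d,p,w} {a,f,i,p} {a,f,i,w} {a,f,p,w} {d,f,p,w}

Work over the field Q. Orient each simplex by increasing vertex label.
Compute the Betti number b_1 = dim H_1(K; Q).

b_1=2

n_0=9 n_1=34 n_2=35 n_3=10  [Q]
∂1: piv[ab,ad,ae,af,ai,ap,aw,ay] rk=8  ker:bd,bi,bp,bw,by,de,df,di,dp,dw,dy,ef,ei,ep,ew,ey,fi,fp,fw,fy,ip,iw,iy,pw,py,wy
∂2: piv[abd,abi,abp,abw,aby,adf,adi,adp,adw,aef,aew,afi,afp,afw,aip,aiw,apw,awy,biy,dey,dfy,efp,eiw,fpy] rk=24  ker:bdi,bip,bwy,dfi,dfp,dfw,diw,dpw,fip,fiw,fpw
∂3: piv[abdi,abip,adfi,adfp,adfw,adpw,afip,afiw,afpw] rk=9  ker:dfpw
b_1=(34−8)−24=2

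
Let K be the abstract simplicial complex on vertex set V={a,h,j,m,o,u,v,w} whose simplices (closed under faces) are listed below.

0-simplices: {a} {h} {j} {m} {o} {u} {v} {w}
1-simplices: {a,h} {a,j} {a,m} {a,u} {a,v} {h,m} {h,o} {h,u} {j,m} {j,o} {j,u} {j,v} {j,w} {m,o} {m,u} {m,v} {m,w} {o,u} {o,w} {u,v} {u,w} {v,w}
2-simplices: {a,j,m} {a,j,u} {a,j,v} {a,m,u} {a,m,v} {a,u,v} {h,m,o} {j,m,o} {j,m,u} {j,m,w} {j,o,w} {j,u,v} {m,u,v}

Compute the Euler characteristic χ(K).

n_0=8 n_1=22 n_2=13
χ=+8−22+13=-1

χ(K)=-1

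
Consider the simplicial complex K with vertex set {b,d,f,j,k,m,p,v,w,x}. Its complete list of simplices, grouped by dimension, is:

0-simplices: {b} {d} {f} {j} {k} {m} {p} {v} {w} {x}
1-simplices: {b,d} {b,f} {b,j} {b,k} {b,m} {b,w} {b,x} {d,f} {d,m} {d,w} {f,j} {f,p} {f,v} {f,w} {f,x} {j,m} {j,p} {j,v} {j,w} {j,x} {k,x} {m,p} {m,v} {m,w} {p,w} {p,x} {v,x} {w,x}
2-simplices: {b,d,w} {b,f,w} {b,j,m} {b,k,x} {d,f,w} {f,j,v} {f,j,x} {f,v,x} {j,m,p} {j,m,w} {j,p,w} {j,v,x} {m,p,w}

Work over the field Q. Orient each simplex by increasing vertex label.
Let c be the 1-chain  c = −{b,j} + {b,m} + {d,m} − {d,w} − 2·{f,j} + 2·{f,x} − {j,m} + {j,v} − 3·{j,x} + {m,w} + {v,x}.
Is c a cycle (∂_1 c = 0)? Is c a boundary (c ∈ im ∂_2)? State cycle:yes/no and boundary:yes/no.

n_0=10 n_1=28 n_2=13  [Q]
∂1: piv[bd,bf,bj,bk,bm,bw,bx,fp,fv] rk=9  ker:df,dm,dw,fj,fw,fx,jm,jp,jv,jw,jx,kx,mp,mv,mw,pw,px,vx,wx
∂2: piv[bdw,bfw,bjm,bkx,dfw,fjv,fjx,fvx,jmp,jmw,jpw] rk=11  ker:jvx,mpw
∂1c = 0
c vs im∂2: residual ≠ 0 ⇒ not boundary

cycle:yes boundary:no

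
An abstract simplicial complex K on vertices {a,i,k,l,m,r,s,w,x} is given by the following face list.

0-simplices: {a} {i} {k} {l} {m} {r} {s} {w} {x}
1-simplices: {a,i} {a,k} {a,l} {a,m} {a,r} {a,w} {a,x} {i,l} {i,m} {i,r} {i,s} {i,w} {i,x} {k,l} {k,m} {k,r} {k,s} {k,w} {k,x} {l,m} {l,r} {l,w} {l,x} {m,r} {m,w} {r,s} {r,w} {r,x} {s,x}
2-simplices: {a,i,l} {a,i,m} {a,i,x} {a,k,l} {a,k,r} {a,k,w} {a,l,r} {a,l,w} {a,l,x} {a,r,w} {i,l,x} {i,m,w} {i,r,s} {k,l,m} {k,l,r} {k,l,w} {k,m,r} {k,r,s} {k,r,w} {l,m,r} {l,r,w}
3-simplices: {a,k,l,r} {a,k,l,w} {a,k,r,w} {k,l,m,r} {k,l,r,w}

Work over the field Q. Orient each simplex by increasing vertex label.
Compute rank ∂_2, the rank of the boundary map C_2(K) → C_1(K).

rank∂_2=15

n_0=9 n_1=29 n_2=21 n_3=5  [Q]
∂1: piv[ai,ak,al,am,ar,aw,ax,is] rk=8  ker:il,im,ir,iw,ix,kl,km,kr,ks,kw,kx,lm,lr,lw,lx,mr,mw,rs,rw,rx,sx
∂2: piv[ail,aim,aix,akl,akr,akw,alr,alw,alx,arw,imw,irs,klm,kmr,krs] rk=15  ker:ilx,klr,klw,krw,lmr,lrw
∂3: piv[aklr,aklw,akrw,klmr,klrw] rk=5
rk∂_2=15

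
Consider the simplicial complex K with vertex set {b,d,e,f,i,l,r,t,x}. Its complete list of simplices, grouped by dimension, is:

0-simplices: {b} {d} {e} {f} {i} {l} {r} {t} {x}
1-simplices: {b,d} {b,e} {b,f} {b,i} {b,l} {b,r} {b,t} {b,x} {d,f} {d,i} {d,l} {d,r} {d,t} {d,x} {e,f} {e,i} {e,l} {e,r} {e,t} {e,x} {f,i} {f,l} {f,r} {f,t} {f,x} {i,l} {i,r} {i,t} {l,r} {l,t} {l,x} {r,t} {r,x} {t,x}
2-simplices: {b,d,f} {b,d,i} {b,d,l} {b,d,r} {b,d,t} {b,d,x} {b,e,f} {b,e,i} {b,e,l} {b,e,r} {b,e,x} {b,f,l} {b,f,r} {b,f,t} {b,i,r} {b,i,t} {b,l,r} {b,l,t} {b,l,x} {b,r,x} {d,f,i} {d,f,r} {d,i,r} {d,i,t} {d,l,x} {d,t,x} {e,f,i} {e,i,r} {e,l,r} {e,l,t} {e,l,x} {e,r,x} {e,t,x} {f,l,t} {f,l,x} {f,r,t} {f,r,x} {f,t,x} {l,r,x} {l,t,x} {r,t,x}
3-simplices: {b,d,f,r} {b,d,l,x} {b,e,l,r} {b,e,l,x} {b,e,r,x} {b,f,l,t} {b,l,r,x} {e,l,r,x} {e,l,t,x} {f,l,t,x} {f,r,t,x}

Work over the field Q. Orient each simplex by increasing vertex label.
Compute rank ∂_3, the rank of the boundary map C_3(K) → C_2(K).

n_0=9 n_1=34 n_2=41 n_3=11  [Q]
∂1: piv[bd,be,bf,bi,bl,br,bt,bx] rk=8  ker:df,di,dl,dr,dt,dx,ef,ei,el,er,et,ex,fi,fl,fr,ft,fx,il,ir,it,lr,lt,lx,rt,rx,tx
∂2: piv[bdf,bdi,bdl,bdr,bdt,bdx,bef,bei,bel,ber,bex,bfl,bfr,bft,bir,bit,blr,blt,blx,brx,dfi,dtx,elt,flx,frt] rk=25  ker:dfr,dir,dit,dlx,efi,eir,elr,elx,erx,etx,flt,frx,ftx,lrx,ltx,rtx
∂3: piv[bdfr,bdlx,belr,belx,berx,bflt,blrx,eltx,fltx,frtx] rk=10  ker:elrx
rk∂_3=10

rank∂_3=10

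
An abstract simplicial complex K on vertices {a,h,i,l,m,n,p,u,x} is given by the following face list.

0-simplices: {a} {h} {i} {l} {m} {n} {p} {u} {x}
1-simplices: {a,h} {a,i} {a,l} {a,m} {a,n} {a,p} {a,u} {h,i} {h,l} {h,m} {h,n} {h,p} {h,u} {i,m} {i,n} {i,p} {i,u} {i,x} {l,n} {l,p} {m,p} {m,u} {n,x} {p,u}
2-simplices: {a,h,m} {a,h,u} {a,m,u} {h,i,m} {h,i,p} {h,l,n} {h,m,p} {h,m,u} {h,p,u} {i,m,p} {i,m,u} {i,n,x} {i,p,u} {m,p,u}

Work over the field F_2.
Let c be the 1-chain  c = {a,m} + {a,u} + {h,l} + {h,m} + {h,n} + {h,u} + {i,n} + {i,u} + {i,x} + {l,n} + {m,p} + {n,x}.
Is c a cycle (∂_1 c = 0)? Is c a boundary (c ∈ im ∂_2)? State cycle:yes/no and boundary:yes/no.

cycle:no boundary:no

n_0=9 n_1=24 n_2=14  [Z2]
∂1: piv[ah,ai,al,am,an,ap,au,ix] rk=8  ker:hi,hl,hm,hn,hp,hu,im,in,ip,iu,ln,lp,mp,mu,nx,pu
∂2: piv[ahm,ahu,amu,him,hip,hln,hmp,hpu,imu,inx] rk=10  ker:hmu,imp,ipu,mpu
∂1c = {i} + {m} + {p} + {u}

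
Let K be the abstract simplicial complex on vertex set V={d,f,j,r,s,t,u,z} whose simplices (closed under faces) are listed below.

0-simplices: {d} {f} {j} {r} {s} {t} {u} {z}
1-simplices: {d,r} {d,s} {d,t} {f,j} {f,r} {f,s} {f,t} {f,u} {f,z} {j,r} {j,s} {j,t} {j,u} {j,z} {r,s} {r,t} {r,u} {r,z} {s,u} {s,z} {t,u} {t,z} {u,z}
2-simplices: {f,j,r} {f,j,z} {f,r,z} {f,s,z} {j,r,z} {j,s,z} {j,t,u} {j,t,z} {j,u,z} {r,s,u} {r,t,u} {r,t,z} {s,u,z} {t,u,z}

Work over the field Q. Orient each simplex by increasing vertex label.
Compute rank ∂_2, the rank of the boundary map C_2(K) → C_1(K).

n_0=8 n_1=23 n_2=14  [Q]
∂1: piv[dr,ds,dt,fj,fr,fu,fz] rk=7  ker:fs,ft,jr,js,jt,ju,jz,rs,rt,ru,rz,su,sz,tu,tz,uz
∂2: piv[fjr,fjz,frz,fsz,jsz,jtu,jtz,juz,rsu,rtu,rtz,suz] rk=12  ker:jrz,tuz
rk∂_2=12

rank∂_2=12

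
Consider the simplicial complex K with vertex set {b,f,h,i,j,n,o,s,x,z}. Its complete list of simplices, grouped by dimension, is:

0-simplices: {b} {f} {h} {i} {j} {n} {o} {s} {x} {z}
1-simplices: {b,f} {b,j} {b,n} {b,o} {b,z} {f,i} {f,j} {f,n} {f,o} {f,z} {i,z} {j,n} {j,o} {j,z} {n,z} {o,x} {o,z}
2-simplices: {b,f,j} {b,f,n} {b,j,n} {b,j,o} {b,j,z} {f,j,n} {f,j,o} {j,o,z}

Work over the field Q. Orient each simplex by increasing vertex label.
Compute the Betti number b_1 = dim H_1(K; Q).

b_1=3

n_0=10 n_1=17 n_2=8  [Q]
∂1: piv[bf,bj,bn,bo,bz,fi,ox] rk=7  ker:fj,fn,fo,fz,iz,jn,jo,jz,nz,oz
∂2: piv[bfj,bfn,bjn,bjo,bjz,fjo,joz] rk=7  ker:fjn
b_1=(17−7)−7=3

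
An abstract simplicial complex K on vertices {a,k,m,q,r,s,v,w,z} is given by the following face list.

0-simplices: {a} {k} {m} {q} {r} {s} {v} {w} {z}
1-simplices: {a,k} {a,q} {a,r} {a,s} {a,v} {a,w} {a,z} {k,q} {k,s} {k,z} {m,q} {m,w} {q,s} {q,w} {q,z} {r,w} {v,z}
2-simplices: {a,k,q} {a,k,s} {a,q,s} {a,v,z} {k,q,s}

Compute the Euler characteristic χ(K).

χ(K)=-3

n_0=9 n_1=17 n_2=5
χ=+9−17+5=-3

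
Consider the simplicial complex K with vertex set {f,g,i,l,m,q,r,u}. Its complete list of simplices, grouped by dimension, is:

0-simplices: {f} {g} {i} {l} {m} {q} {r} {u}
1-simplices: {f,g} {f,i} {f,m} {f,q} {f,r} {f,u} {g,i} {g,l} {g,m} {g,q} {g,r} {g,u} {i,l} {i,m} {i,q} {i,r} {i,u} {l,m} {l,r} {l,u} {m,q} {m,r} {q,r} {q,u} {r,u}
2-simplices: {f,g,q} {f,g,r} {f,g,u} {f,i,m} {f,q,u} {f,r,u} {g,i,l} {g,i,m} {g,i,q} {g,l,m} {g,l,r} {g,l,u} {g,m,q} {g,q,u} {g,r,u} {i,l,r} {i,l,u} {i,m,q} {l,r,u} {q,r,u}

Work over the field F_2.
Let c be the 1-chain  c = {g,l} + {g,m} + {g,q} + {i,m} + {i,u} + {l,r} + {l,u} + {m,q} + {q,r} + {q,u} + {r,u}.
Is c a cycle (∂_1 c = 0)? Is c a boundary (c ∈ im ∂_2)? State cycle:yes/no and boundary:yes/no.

n_0=8 n_1=25 n_2=20  [Z2]
∂1: piv[fg,fi,fm,fq,fr,fu,gl] rk=7  ker:gi,gm,gq,gr,gu,il,im,iq,ir,iu,lm,lr,lu,mq,mr,qr,qu,ru
∂2: piv[fgq,fgr,fgu,fim,fqu,fru,gil,gim,giq,glm,glr,glu,gmq,ilr,ilu,qru] rk=16  ker:gqu,gru,imq,lru
∂1c = {g} + {l} + {m} + {r}

cycle:no boundary:no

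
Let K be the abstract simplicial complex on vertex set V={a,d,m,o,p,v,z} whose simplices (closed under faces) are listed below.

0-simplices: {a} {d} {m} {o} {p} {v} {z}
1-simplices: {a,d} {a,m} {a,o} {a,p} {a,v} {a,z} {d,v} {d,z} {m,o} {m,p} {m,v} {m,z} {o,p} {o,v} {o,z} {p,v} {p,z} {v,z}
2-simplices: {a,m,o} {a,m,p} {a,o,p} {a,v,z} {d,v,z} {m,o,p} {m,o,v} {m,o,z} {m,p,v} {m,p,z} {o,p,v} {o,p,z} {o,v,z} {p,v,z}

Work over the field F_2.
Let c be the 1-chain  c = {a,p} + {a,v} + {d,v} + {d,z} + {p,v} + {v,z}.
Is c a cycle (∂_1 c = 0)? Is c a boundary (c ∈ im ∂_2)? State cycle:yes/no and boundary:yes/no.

cycle:yes boundary:no

n_0=7 n_1=18 n_2=14  [Z2]
∂1: piv[ad,am,ao,ap,av,az] rk=6  ker:dv,dz,mo,mp,mv,mz,op,ov,oz,pv,pz,vz
∂2: piv[amo,amp,aop,avz,dvz,mov,moz,mpv,mpz,ovz] rk=10  ker:mop,opv,opz,pvz
∂1c = 0
c vs im∂2: residual ≠ 0 ⇒ not boundary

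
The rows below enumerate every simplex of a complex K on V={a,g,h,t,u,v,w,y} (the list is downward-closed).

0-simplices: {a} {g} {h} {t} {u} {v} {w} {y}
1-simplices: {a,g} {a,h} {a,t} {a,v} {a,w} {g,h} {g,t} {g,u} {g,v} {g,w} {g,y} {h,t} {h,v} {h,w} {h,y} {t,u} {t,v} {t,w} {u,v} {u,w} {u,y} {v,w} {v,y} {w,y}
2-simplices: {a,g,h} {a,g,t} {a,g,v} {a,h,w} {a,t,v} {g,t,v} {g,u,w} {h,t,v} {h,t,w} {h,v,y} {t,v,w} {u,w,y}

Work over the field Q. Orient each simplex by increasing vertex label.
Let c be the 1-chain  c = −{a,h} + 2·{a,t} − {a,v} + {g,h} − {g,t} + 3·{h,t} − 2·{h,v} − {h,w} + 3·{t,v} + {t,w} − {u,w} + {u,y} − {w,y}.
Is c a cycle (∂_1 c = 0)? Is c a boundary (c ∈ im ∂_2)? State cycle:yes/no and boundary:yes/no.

n_0=8 n_1=24 n_2=12  [Q]
∂1: piv[ag,ah,at,av,aw,gu,gy] rk=7  ker:gh,gt,gv,gw,ht,hv,hw,hy,tu,tv,tw,uv,uw,uy,vw,vy,wy
∂2: piv[agh,agt,agv,ahw,atv,guw,htv,htw,hvy,tvw,uwy] rk=11  ker:gtv
∂1c = 0
c vs im∂2: reduces to 0 ⇒ boundary

cycle:yes boundary:yes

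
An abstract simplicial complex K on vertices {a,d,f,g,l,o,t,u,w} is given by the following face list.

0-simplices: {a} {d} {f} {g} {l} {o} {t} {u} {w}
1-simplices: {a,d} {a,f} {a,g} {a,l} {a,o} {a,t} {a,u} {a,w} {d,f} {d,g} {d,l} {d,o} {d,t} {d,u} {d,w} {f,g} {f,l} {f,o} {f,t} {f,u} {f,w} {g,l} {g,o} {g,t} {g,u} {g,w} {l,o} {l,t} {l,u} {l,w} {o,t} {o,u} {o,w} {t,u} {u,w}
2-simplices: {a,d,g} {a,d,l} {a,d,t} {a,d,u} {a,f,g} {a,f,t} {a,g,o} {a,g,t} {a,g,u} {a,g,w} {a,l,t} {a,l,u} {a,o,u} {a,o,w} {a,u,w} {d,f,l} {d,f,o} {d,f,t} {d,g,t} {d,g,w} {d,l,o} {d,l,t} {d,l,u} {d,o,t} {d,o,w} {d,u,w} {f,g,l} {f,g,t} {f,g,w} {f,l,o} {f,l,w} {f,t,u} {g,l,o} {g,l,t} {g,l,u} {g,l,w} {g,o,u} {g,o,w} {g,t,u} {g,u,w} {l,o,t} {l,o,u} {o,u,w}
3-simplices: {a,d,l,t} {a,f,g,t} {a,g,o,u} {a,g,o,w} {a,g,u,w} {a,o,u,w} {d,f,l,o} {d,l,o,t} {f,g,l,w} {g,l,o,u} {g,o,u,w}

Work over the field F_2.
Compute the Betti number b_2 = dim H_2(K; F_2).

n_0=9 n_1=35 n_2=43 n_3=11  [Z2]
∂1: piv[ad,af,ag,al,ao,at,au,aw] rk=8  ker:df,dg,dl,do,dt,du,dw,fg,fl,fo,ft,fu,fw,gl,go,gt,gu,gw,lo,lt,lu,lw,ot,ou,ow,tu,uw
∂2: piv[adg,adl,adt,adu,afg,aft,ago,agt,agu,agw,alt,alu,aou,aow,auw,dfl,dfo,dft,dgw,dlo,dot,dow,fgl,fgw,flw,ftu,gtu] rk=27  ker:dgt,dlt,dlu,duw,fgt,flo,glo,glt,glu,glw,gou,gow,guw,lot,lou,ouw
∂3: piv[adlt,afgt,agou,agow,aguw,aouw,dflo,dlot,fglw,glou] rk=10  ker:gouw
b_2=(43−27)−10=6

b_2=6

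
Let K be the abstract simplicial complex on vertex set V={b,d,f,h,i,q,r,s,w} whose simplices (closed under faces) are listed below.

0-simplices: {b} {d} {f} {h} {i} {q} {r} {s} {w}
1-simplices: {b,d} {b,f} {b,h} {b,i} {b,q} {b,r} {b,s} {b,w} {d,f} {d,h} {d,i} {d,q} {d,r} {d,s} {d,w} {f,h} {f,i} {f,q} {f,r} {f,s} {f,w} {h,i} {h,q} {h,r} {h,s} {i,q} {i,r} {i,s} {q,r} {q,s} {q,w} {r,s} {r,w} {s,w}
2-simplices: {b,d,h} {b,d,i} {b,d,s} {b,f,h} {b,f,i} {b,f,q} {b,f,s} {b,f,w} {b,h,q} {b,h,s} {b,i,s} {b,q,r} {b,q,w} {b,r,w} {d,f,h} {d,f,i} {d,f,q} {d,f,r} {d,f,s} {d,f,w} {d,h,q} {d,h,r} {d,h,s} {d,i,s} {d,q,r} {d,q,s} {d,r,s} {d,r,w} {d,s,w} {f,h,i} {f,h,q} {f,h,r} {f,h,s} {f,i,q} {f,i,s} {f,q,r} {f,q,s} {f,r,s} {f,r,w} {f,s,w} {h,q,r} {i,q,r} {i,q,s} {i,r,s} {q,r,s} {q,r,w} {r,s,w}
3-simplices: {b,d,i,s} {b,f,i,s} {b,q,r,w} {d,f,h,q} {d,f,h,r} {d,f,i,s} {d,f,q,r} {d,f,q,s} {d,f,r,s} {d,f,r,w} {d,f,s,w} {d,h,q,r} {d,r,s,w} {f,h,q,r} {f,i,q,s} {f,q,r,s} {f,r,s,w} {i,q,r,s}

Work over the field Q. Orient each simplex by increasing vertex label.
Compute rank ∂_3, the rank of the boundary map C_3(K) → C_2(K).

rank∂_3=16

n_0=9 n_1=34 n_2=47 n_3=18  [Q]
∂1: piv[bd,bf,bh,bi,bq,br,bs,bw] rk=8  ker:df,dh,di,dq,dr,ds,dw,fh,fi,fq,fr,fs,fw,hi,hq,hr,hs,iq,ir,is,qr,qs,qw,rs,rw,sw
∂2: piv[bdh,bdi,bds,bfh,bfi,bfq,bfs,bfw,bhq,bhs,bis,bqr,bqw,brw,dfh,dfq,dfr,dfw,dhr,dqr,dqs,drs,dsw,fhi,fiq,iqr] rk=26  ker:dfi,dfs,dhq,dhs,dis,drw,fhq,fhr,fhs,fis,fqr,fqs,frs,frw,fsw,hqr,iqs,irs,qrs,qrw,rsw
∂3: piv[bdis,bfis,bqrw,dfhq,dfhr,dfis,dfqr,dfqs,dfrs,dfrw,dfsw,dhqr,drsw,fiqs,fqrs,iqrs] rk=16  ker:fhqr,frsw
rk∂_3=16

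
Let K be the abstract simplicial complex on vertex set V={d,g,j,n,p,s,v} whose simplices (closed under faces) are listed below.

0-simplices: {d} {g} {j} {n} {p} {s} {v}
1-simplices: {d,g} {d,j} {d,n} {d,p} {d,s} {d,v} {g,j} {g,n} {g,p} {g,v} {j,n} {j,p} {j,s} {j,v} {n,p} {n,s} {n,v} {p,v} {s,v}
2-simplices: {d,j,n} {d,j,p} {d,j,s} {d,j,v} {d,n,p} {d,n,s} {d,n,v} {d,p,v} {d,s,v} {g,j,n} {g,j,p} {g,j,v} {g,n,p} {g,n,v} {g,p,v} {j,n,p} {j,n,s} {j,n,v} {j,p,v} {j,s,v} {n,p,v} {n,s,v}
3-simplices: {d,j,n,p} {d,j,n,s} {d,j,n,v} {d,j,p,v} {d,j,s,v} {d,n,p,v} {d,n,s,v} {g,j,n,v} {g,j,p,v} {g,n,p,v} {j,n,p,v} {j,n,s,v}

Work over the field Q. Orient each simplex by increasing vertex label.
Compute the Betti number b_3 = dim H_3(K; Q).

b_3=2

n_0=7 n_1=19 n_2=22 n_3=12  [Q]
∂1: piv[dg,dj,dn,dp,ds,dv] rk=6  ker:gj,gn,gp,gv,jn,jp,js,jv,np,ns,nv,pv,sv
∂2: piv[djn,djp,djs,djv,dnp,dns,dnv,dpv,dsv,gjn,gjp,gjv] rk=12  ker:gnp,gnv,gpv,jnp,jns,jnv,jpv,jsv,npv,nsv
∂3: piv[djnp,djns,djnv,djpv,djsv,dnpv,dnsv,gjnv,gjpv,gnpv] rk=10  ker:jnpv,jnsv
b_3=(12−10)−0=2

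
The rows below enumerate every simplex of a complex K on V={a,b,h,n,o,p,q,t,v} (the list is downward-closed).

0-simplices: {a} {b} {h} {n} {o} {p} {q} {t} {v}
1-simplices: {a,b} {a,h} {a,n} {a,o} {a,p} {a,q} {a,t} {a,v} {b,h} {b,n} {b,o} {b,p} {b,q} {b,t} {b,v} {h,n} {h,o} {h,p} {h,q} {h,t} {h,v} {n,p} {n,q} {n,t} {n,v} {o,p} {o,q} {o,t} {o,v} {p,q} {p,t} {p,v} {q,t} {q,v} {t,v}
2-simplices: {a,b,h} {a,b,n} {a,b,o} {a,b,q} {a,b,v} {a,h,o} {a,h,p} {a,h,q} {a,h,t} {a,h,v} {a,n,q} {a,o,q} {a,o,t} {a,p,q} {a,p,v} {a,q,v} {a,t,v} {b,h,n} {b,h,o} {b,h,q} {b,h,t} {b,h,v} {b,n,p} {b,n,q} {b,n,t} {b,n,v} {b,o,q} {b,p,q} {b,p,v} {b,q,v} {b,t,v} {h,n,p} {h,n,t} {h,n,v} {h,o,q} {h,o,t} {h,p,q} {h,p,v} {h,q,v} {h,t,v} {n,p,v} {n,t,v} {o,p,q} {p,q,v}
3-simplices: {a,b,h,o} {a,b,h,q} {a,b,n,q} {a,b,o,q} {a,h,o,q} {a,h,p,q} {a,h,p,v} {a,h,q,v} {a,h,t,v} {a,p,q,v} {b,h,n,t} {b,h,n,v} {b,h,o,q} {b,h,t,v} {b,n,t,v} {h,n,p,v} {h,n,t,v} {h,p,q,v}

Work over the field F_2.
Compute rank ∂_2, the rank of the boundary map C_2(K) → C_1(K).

n_0=9 n_1=35 n_2=44 n_3=18  [Z2]
∂1: piv[ab,ah,an,ao,ap,aq,at,av] rk=8  ker:bh,bn,bo,bp,bq,bt,bv,hn,ho,hp,hq,ht,hv,np,nq,nt,nv,op,oq,ot,ov,pq,pt,pv,qt,qv,tv
∂2: piv[abh,abn,abo,abq,abv,aho,ahp,ahq,aht,ahv,anq,aoq,aot,apq,apv,aqv,atv,bhn,bht,bnp,bnt,bnv,bpq,opq] rk=24  ker:bho,bhq,bhv,bnq,boq,bpv,bqv,btv,hnp,hnt,hnv,hoq,hot,hpq,hpv,hqv,htv,npv,ntv,pqv
∂3: piv[abho,abhq,abnq,aboq,ahoq,ahpq,ahpv,ahqv,ahtv,apqv,bhnt,bhnv,bhtv,bntv,hnpv] rk=15  ker:bhoq,hntv,hpqv
rk∂_2=24

rank∂_2=24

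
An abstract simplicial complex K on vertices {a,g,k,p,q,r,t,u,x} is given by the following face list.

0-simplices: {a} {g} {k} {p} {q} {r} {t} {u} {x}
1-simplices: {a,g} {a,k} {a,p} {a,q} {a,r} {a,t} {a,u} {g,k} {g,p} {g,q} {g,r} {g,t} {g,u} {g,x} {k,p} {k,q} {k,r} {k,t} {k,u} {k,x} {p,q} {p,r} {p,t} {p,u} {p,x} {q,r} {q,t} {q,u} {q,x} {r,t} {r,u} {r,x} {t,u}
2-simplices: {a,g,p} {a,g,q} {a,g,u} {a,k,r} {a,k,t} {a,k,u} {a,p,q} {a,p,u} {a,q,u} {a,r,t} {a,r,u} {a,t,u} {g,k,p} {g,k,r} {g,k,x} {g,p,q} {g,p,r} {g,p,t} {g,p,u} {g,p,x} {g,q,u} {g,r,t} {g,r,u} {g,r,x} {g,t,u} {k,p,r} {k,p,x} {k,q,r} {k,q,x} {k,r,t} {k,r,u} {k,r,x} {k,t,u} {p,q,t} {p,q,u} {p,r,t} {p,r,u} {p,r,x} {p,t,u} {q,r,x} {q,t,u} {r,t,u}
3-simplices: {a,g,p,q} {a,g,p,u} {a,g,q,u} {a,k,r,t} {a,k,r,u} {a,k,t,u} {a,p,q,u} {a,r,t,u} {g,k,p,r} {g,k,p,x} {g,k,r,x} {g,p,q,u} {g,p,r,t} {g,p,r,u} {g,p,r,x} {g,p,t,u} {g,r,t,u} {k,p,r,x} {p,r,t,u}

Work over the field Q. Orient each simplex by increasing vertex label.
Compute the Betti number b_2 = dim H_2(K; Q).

b_2=2

n_0=9 n_1=33 n_2=42 n_3=19  [Q]
∂1: piv[ag,ak,ap,aq,ar,at,au,gx] rk=8  ker:gk,gp,gq,gr,gt,gu,kp,kq,kr,kt,ku,kx,pq,pr,pt,pu,px,qr,qt,qu,qx,rt,ru,rx,tu
∂2: piv[agp,agq,agu,akr,akt,aku,apq,apu,aqu,art,aru,atu,gkp,gkr,gkx,gpr,gpt,gpx,grt,gru,grx,kqr,kqx,pqt] rk=24  ker:gpq,gpu,gqu,gtu,kpr,kpx,krt,kru,krx,ktu,pqu,prt,pru,prx,ptu,qrx,qtu,rtu
∂3: piv[agpq,agpu,agqu,akrt,akru,aktu,apqu,artu,gkpr,gkpx,gkrx,gprt,gpru,gprx,gptu,grtu] rk=16  ker:gpqu,kprx,prtu
b_2=(42−24)−16=2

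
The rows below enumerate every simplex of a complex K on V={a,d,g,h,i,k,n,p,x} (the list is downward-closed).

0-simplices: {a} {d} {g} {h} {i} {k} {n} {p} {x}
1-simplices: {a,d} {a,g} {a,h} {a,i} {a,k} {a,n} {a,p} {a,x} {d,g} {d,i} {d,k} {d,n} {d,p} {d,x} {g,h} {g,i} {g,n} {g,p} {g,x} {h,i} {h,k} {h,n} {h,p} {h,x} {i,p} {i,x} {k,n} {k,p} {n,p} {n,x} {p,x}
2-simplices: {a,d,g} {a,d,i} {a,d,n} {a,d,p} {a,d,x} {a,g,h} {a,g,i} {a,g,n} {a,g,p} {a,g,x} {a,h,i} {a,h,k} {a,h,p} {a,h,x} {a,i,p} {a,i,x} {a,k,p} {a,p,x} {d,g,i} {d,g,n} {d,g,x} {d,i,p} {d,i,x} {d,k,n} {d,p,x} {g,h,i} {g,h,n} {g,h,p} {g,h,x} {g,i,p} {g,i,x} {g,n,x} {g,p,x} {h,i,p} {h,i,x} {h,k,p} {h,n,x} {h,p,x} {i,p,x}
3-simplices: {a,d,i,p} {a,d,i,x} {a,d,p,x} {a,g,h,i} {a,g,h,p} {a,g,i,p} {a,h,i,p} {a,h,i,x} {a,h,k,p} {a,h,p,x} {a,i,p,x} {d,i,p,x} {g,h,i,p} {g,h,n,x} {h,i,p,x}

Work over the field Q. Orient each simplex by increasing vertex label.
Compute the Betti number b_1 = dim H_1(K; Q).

b_1=2

n_0=9 n_1=31 n_2=39 n_3=15  [Q]
∂1: piv[ad,ag,ah,ai,ak,an,ap,ax] rk=8  ker:dg,di,dk,dn,dp,dx,gh,gi,gn,gp,gx,hi,hk,hn,hp,hx,ip,ix,kn,kp,np,nx,px
∂2: piv[adg,adi,adn,adp,adx,agh,agi,agn,agp,agx,ahi,ahk,ahp,ahx,aip,aix,akp,apx,dkn,ghn,gnx] rk=21  ker:dgi,dgn,dgx,dip,dix,dpx,ghi,ghp,ghx,gip,gix,gpx,hip,hix,hkp,hnx,hpx,ipx
∂3: piv[adip,adix,adpx,aghi,aghp,agip,ahip,ahix,ahkp,ahpx,aipx,ghnx] rk=12  ker:dipx,ghip,hipx
b_1=(31−8)−21=2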